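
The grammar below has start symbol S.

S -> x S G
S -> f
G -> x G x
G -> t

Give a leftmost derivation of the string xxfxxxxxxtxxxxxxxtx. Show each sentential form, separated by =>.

S => xSG   [S -> x S G]
xSG => xxSGG   [S -> x S G]
xxSGG => xxfGG   [S -> f]
xxfGG => xxfxGxG   [G -> x G x]
xxfxGxG => xxfxxGxxG   [G -> x G x]
xxfxxGxxG => xxfxxxGxxxG   [G -> x G x]
xxfxxxGxxxG => xxfxxxxGxxxxG   [G -> x G x]
xxfxxxxGxxxxG => xxfxxxxxGxxxxxG   [G -> x G x]
xxfxxxxxGxxxxxG => xxfxxxxxxGxxxxxxG   [G -> x G x]
xxfxxxxxxGxxxxxxG => xxfxxxxxxtxxxxxxG   [G -> t]
xxfxxxxxxtxxxxxxG => xxfxxxxxxtxxxxxxxGx   [G -> x G x]
xxfxxxxxxtxxxxxxxGx => xxfxxxxxxtxxxxxxxtx   [G -> t]

S => xSG => xxSGG => xxfGG => xxfxGxG => xxfxxGxxG => xxfxxxGxxxG => xxfxxxxGxxxxG => xxfxxxxxGxxxxxG => xxfxxxxxxGxxxxxxG => xxfxxxxxxtxxxxxxG => xxfxxxxxxtxxxxxxxGx => xxfxxxxxxtxxxxxxxtx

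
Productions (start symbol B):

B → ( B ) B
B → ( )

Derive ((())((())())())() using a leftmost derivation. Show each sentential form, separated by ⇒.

B ⇒ (B)B ⇒ ((B)B)B ⇒ ((())B)B ⇒ ((())(B)B)B ⇒ ((())((B)B)B)B ⇒ ((())((())B)B)B ⇒ ((())((())())B)B ⇒ ((())((())())())B ⇒ ((())((())())())()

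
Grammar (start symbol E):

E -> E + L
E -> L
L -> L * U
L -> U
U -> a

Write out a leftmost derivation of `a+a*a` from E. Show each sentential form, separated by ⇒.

E ⇒ E+L   [E -> E + L]
E+L ⇒ L+L   [E -> L]
L+L ⇒ U+L   [L -> U]
U+L ⇒ a+L   [U -> a]
a+L ⇒ a+L*U   [L -> L * U]
a+L*U ⇒ a+U*U   [L -> U]
a+U*U ⇒ a+a*U   [U -> a]
a+a*U ⇒ a+a*a   [U -> a]

E⇒E+L⇒L+L⇒U+L⇒a+L⇒a+L*U⇒a+U*U⇒a+a*U⇒a+a*a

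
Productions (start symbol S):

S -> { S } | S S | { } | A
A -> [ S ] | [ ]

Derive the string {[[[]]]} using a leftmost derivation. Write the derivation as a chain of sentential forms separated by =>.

S => {S} => {A} => {[S]} => {[A]} => {[[S]]} => {[[A]]} => {[[[]]]}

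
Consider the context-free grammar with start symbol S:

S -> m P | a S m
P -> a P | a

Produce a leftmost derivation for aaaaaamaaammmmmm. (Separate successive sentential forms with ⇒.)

S ⇒ aSm ⇒ aaSmm ⇒ aaaSmmm ⇒ aaaaSmmmm ⇒ aaaaaSmmmmm ⇒ aaaaaaSmmmmmm ⇒ aaaaaamPmmmmmm ⇒ aaaaaamaPmmmmmm ⇒ aaaaaamaaPmmmmmm ⇒ aaaaaamaaammmmmm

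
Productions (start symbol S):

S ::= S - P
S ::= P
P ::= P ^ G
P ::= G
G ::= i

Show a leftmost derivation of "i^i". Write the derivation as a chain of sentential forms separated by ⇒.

S⇒P⇒P^G⇒G^G⇒i^G⇒i^i

S ⇒ P   [S ::= P]
P ⇒ P^G   [P ::= P ^ G]
P^G ⇒ G^G   [P ::= G]
G^G ⇒ i^G   [G ::= i]
i^G ⇒ i^i   [G ::= i]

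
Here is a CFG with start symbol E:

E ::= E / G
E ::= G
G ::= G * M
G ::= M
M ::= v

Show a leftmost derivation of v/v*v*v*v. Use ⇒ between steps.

E ⇒ E/G   [E ::= E / G]
E/G ⇒ G/G   [E ::= G]
G/G ⇒ M/G   [G ::= M]
M/G ⇒ v/G   [M ::= v]
v/G ⇒ v/G*M   [G ::= G * M]
v/G*M ⇒ v/G*M*M   [G ::= G * M]
v/G*M*M ⇒ v/G*M*M*M   [G ::= G * M]
v/G*M*M*M ⇒ v/M*M*M*M   [G ::= M]
v/M*M*M*M ⇒ v/v*M*M*M   [M ::= v]
v/v*M*M*M ⇒ v/v*v*M*M   [M ::= v]
v/v*v*M*M ⇒ v/v*v*v*M   [M ::= v]
v/v*v*v*M ⇒ v/v*v*v*v   [M ::= v]

E ⇒ E/G ⇒ G/G ⇒ M/G ⇒ v/G ⇒ v/G*M ⇒ v/G*M*M ⇒ v/G*M*M*M ⇒ v/M*M*M*M ⇒ v/v*M*M*M ⇒ v/v*v*M*M ⇒ v/v*v*v*M ⇒ v/v*v*v*v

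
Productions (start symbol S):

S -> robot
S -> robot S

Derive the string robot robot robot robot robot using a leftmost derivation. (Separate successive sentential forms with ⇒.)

S ⇒ robot S ⇒ robot robot S ⇒ robot robot robot S ⇒ robot robot robot robot S ⇒ robot robot robot robot robot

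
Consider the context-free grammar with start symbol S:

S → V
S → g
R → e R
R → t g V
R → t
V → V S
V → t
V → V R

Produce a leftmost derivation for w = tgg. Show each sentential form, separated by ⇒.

S ⇒ V   [S → V]
V ⇒ VS   [V → V S]
VS ⇒ VSS   [V → V S]
VSS ⇒ tSS   [V → t]
tSS ⇒ tgS   [S → g]
tgS ⇒ tgg   [S → g]

S ⇒ V ⇒ VS ⇒ VSS ⇒ tSS ⇒ tgS ⇒ tgg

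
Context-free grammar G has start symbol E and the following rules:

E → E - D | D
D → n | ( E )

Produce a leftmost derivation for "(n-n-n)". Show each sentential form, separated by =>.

E=>D=>(E)=>(E-D)=>(E-D-D)=>(D-D-D)=>(n-D-D)=>(n-n-D)=>(n-n-n)

E => D   [E → D]
D => (E)   [D → ( E )]
(E) => (E-D)   [E → E - D]
(E-D) => (E-D-D)   [E → E - D]
(E-D-D) => (D-D-D)   [E → D]
(D-D-D) => (n-D-D)   [D → n]
(n-D-D) => (n-n-D)   [D → n]
(n-n-D) => (n-n-n)   [D → n]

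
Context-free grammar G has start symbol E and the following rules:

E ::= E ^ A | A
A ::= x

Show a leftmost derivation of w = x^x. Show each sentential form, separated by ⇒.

E ⇒ E^A ⇒ A^A ⇒ x^A ⇒ x^x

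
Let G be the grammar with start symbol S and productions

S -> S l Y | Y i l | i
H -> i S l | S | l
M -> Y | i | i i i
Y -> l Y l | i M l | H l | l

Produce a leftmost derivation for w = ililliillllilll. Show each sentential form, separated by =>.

S => SlY   [S -> S l Y]
SlY => YillY   [S -> Y i l]
YillY => HlillY   [Y -> H l]
HlillY => iSllillY   [H -> i S l]
iSllillY => iSlYllillY   [S -> S l Y]
iSlYllillY => iYillYllillY   [S -> Y i l]
iYillYllillY => ilillYllillY   [Y -> l]
ilillYllillY => ilillHlllillY   [Y -> H l]
ilillHlllillY => ililliSllllillY   [H -> i S l]
ililliSllllillY => ililliillllillY   [S -> i]
ililliillllillY => ililliillllilll   [Y -> l]

S => SlY => YillY => HlillY => iSllillY => iSlYllillY => iYillYllillY => ilillYllillY => ilillHlllillY => ililliSllllillY => ililliillllillY => ililliillllilll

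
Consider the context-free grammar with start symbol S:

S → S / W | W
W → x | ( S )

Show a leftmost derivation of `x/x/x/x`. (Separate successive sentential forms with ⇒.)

S⇒S/W⇒S/W/W⇒S/W/W/W⇒W/W/W/W⇒x/W/W/W⇒x/x/W/W⇒x/x/x/W⇒x/x/x/x

S ⇒ S/W   [S → S / W]
S/W ⇒ S/W/W   [S → S / W]
S/W/W ⇒ S/W/W/W   [S → S / W]
S/W/W/W ⇒ W/W/W/W   [S → W]
W/W/W/W ⇒ x/W/W/W   [W → x]
x/W/W/W ⇒ x/x/W/W   [W → x]
x/x/W/W ⇒ x/x/x/W   [W → x]
x/x/x/W ⇒ x/x/x/x   [W → x]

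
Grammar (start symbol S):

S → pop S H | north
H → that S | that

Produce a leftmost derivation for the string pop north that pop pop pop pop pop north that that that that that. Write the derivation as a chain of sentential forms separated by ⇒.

S ⇒ pop S H   [S → pop S H]
pop S H ⇒ pop north H   [S → north]
pop north H ⇒ pop north that S   [H → that S]
pop north that S ⇒ pop north that pop S H   [S → pop S H]
pop north that pop S H ⇒ pop north that pop pop S H H   [S → pop S H]
pop north that pop pop S H H ⇒ pop north that pop pop pop S H H H   [S → pop S H]
pop north that pop pop pop S H H H ⇒ pop north that pop pop pop pop S H H H H   [S → pop S H]
pop north that pop pop pop pop S H H H H ⇒ pop north that pop pop pop pop pop S H H H H H   [S → pop S H]
pop north that pop pop pop pop pop S H H H H H ⇒ pop north that pop pop pop pop pop north H H H H H   [S → north]
pop north that pop pop pop pop pop north H H H H H ⇒ pop north that pop pop pop pop pop north that H H H H   [H → that]
pop north that pop pop pop pop pop north that H H H H ⇒ pop north that pop pop pop pop pop north that that H H H   [H → that]
pop north that pop pop pop pop pop north that that H H H ⇒ pop north that pop pop pop pop pop north that that that H H   [H → that]
pop north that pop pop pop pop pop north that that that H H ⇒ pop north that pop pop pop pop pop north that that that that H   [H → that]
pop north that pop pop pop pop pop north that that that that H ⇒ pop north that pop pop pop pop pop north that that that that that   [H → that]

S ⇒ pop S H ⇒ pop north H ⇒ pop north that S ⇒ pop north that pop S H ⇒ pop north that pop pop S H H ⇒ pop north that pop pop pop S H H H ⇒ pop north that pop pop pop pop S H H H H ⇒ pop north that pop pop pop pop pop S H H H H H ⇒ pop north that pop pop pop pop pop north H H H H H ⇒ pop north that pop pop pop pop pop north that H H H H ⇒ pop north that pop pop pop pop pop north that that H H H ⇒ pop north that pop pop pop pop pop north that that that H H ⇒ pop north that pop pop pop pop pop north that that that that H ⇒ pop north that pop pop pop pop pop north that that that that that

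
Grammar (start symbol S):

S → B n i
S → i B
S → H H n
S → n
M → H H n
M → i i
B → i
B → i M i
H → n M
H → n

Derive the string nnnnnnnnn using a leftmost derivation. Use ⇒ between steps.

S ⇒ HHn   [S → H H n]
HHn ⇒ nMHn   [H → n M]
nMHn ⇒ nHHnHn   [M → H H n]
nHHnHn ⇒ nnMHnHn   [H → n M]
nnMHnHn ⇒ nnHHnHnHn   [M → H H n]
nnHHnHnHn ⇒ nnnHnHnHn   [H → n]
nnnHnHnHn ⇒ nnnnnHnHn   [H → n]
nnnnnHnHn ⇒ nnnnnnnHn   [H → n]
nnnnnnnHn ⇒ nnnnnnnnn   [H → n]

S⇒HHn⇒nMHn⇒nHHnHn⇒nnMHnHn⇒nnHHnHnHn⇒nnnHnHnHn⇒nnnnnHnHn⇒nnnnnnnHn⇒nnnnnnnnn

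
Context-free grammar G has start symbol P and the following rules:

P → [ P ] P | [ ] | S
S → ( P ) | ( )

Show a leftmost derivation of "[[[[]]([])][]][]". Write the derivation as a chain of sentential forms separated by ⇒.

P⇒[P]P⇒[[P]P]P⇒[[[P]P]P]P⇒[[[[]]P]P]P⇒[[[[]]S]P]P⇒[[[[]](P)]P]P⇒[[[[]]([])]P]P⇒[[[[]]([])][]]P⇒[[[[]]([])][]][]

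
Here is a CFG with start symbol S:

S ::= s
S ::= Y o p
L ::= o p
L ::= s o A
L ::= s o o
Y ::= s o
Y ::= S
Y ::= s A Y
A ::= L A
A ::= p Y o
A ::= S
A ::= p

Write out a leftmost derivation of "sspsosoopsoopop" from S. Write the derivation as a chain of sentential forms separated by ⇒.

S ⇒ Yop   [S ::= Y o p]
Yop ⇒ Sop   [Y ::= S]
Sop ⇒ Yopop   [S ::= Y o p]
Yopop ⇒ sAYopop   [Y ::= s A Y]
sAYopop ⇒ sSYopop   [A ::= S]
sSYopop ⇒ sYopYopop   [S ::= Y o p]
sYopYopop ⇒ ssAYopYopop   [Y ::= s A Y]
ssAYopYopop ⇒ sspYoYopYopop   [A ::= p Y o]
sspYoYopYopop ⇒ sspSoYopYopop   [Y ::= S]
sspSoYopYopop ⇒ sspsoYopYopop   [S ::= s]
sspsoYopYopop ⇒ sspsosoopYopop   [Y ::= s o]
sspsosoopYopop ⇒ sspsosoopsoopop   [Y ::= s o]

S ⇒ Yop ⇒ Sop ⇒ Yopop ⇒ sAYopop ⇒ sSYopop ⇒ sYopYopop ⇒ ssAYopYopop ⇒ sspYoYopYopop ⇒ sspSoYopYopop ⇒ sspsoYopYopop ⇒ sspsosoopYopop ⇒ sspsosoopsoopop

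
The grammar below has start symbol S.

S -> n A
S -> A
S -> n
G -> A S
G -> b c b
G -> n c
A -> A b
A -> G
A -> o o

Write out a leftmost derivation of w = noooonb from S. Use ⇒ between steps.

S ⇒ nA   [S -> n A]
nA ⇒ nAb   [A -> A b]
nAb ⇒ nGb   [A -> G]
nGb ⇒ nASb   [G -> A S]
nASb ⇒ nGSb   [A -> G]
nGSb ⇒ nASSb   [G -> A S]
nASSb ⇒ nooSSb   [A -> o o]
nooSSb ⇒ nooASb   [S -> A]
nooASb ⇒ nooooSb   [A -> o o]
nooooSb ⇒ noooonb   [S -> n]

S⇒nA⇒nAb⇒nGb⇒nASb⇒nGSb⇒nASSb⇒nooSSb⇒nooASb⇒nooooSb⇒noooonb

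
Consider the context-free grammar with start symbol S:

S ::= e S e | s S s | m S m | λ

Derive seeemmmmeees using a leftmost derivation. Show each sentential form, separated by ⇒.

S ⇒ sSs   [S ::= s S s]
sSs ⇒ seSes   [S ::= e S e]
seSes ⇒ seeSees   [S ::= e S e]
seeSees ⇒ seeeSeees   [S ::= e S e]
seeeSeees ⇒ seeemSmeees   [S ::= m S m]
seeemSmeees ⇒ seeemmSmmeees   [S ::= m S m]
seeemmSmmeees ⇒ seeemmmmeees   [S ::= λ]

S ⇒ sSs ⇒ seSes ⇒ seeSees ⇒ seeeSeees ⇒ seeemSmeees ⇒ seeemmSmmeees ⇒ seeemmmmeees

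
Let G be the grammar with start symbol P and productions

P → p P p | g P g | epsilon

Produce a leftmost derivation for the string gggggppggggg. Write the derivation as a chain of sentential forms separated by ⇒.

P ⇒ gPg   [P → g P g]
gPg ⇒ ggPgg   [P → g P g]
ggPgg ⇒ gggPggg   [P → g P g]
gggPggg ⇒ ggggPgggg   [P → g P g]
ggggPgggg ⇒ gggggPggggg   [P → g P g]
gggggPggggg ⇒ gggggpPpggggg   [P → p P p]
gggggpPpggggg ⇒ gggggppggggg   [P → epsilon]

P ⇒ gPg ⇒ ggPgg ⇒ gggPggg ⇒ ggggPgggg ⇒ gggggPggggg ⇒ gggggpPpggggg ⇒ gggggppggggg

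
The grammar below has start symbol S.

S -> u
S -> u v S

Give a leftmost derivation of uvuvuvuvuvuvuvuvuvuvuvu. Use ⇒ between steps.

S ⇒ uvS   [S -> u v S]
uvS ⇒ uvuvS   [S -> u v S]
uvuvS ⇒ uvuvuvS   [S -> u v S]
uvuvuvS ⇒ uvuvuvuvS   [S -> u v S]
uvuvuvuvS ⇒ uvuvuvuvuvS   [S -> u v S]
uvuvuvuvuvS ⇒ uvuvuvuvuvuvS   [S -> u v S]
uvuvuvuvuvuvS ⇒ uvuvuvuvuvuvuvS   [S -> u v S]
uvuvuvuvuvuvuvS ⇒ uvuvuvuvuvuvuvuvS   [S -> u v S]
uvuvuvuvuvuvuvuvS ⇒ uvuvuvuvuvuvuvuvuvS   [S -> u v S]
uvuvuvuvuvuvuvuvuvS ⇒ uvuvuvuvuvuvuvuvuvuvS   [S -> u v S]
uvuvuvuvuvuvuvuvuvuvS ⇒ uvuvuvuvuvuvuvuvuvuvuvS   [S -> u v S]
uvuvuvuvuvuvuvuvuvuvuvS ⇒ uvuvuvuvuvuvuvuvuvuvuvu   [S -> u]

S ⇒ uvS ⇒ uvuvS ⇒ uvuvuvS ⇒ uvuvuvuvS ⇒ uvuvuvuvuvS ⇒ uvuvuvuvuvuvS ⇒ uvuvuvuvuvuvuvS ⇒ uvuvuvuvuvuvuvuvS ⇒ uvuvuvuvuvuvuvuvuvS ⇒ uvuvuvuvuvuvuvuvuvuvS ⇒ uvuvuvuvuvuvuvuvuvuvuvS ⇒ uvuvuvuvuvuvuvuvuvuvuvu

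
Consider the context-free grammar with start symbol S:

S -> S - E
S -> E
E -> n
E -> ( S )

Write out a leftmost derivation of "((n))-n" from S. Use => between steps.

S => S-E => E-E => (S)-E => (E)-E => ((S))-E => ((E))-E => ((n))-E => ((n))-n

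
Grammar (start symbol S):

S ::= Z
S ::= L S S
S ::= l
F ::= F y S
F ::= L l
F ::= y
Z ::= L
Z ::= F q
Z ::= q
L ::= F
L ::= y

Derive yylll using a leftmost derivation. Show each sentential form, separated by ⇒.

S ⇒ LSS ⇒ FSS ⇒ ySS ⇒ yLSSS ⇒ yFSSS ⇒ yySSS ⇒ yylSS ⇒ yyllS ⇒ yylll

S ⇒ LSS   [S ::= L S S]
LSS ⇒ FSS   [L ::= F]
FSS ⇒ ySS   [F ::= y]
ySS ⇒ yLSSS   [S ::= L S S]
yLSSS ⇒ yFSSS   [L ::= F]
yFSSS ⇒ yySSS   [F ::= y]
yySSS ⇒ yylSS   [S ::= l]
yylSS ⇒ yyllS   [S ::= l]
yyllS ⇒ yylll   [S ::= l]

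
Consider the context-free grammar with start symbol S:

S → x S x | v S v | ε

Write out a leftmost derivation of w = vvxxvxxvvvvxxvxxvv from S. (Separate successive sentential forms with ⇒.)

S ⇒ vSv ⇒ vvSvv ⇒ vvxSxvv ⇒ vvxxSxxvv ⇒ vvxxvSvxxvv ⇒ vvxxvxSxvxxvv ⇒ vvxxvxxSxxvxxvv ⇒ vvxxvxxvSvxxvxxvv ⇒ vvxxvxxvvSvvxxvxxvv ⇒ vvxxvxxvvvvxxvxxvv

S ⇒ vSv   [S → v S v]
vSv ⇒ vvSvv   [S → v S v]
vvSvv ⇒ vvxSxvv   [S → x S x]
vvxSxvv ⇒ vvxxSxxvv   [S → x S x]
vvxxSxxvv ⇒ vvxxvSvxxvv   [S → v S v]
vvxxvSvxxvv ⇒ vvxxvxSxvxxvv   [S → x S x]
vvxxvxSxvxxvv ⇒ vvxxvxxSxxvxxvv   [S → x S x]
vvxxvxxSxxvxxvv ⇒ vvxxvxxvSvxxvxxvv   [S → v S v]
vvxxvxxvSvxxvxxvv ⇒ vvxxvxxvvSvvxxvxxvv   [S → v S v]
vvxxvxxvvSvvxxvxxvv ⇒ vvxxvxxvvvvxxvxxvv   [S → ε]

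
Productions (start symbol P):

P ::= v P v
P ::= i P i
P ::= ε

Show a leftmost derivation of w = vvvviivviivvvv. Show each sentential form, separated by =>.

P => vPv   [P ::= v P v]
vPv => vvPvv   [P ::= v P v]
vvPvv => vvvPvvv   [P ::= v P v]
vvvPvvv => vvvvPvvvv   [P ::= v P v]
vvvvPvvvv => vvvviPivvvv   [P ::= i P i]
vvvviPivvvv => vvvviiPiivvvv   [P ::= i P i]
vvvviiPiivvvv => vvvviivPviivvvv   [P ::= v P v]
vvvviivPviivvvv => vvvviivviivvvv   [P ::= ε]

P => vPv => vvPvv => vvvPvvv => vvvvPvvvv => vvvviPivvvv => vvvviiPiivvvv => vvvviivPviivvvv => vvvviivviivvvv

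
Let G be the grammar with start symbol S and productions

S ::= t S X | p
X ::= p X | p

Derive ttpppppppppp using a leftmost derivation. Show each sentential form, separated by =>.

S => tSX => ttSXX => ttpXX => ttppXX => ttpppXX => ttppppXX => ttpppppXX => ttppppppXX => ttpppppppXX => ttppppppppX => ttpppppppppX => ttpppppppppp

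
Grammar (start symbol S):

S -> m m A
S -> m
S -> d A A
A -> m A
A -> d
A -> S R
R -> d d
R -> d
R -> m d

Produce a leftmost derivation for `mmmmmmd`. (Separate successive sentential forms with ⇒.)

S ⇒ mmA ⇒ mmmA ⇒ mmmmA ⇒ mmmmSR ⇒ mmmmmR ⇒ mmmmmmd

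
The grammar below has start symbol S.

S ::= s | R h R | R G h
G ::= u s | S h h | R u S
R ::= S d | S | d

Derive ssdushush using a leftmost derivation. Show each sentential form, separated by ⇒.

S ⇒ RGh   [S ::= R G h]
RGh ⇒ SGh   [R ::= S]
SGh ⇒ sGh   [S ::= s]
sGh ⇒ sRuSh   [G ::= R u S]
sRuSh ⇒ sSuSh   [R ::= S]
sSuSh ⇒ sRGhuSh   [S ::= R G h]
sRGhuSh ⇒ sSdGhuSh   [R ::= S d]
sSdGhuSh ⇒ ssdGhuSh   [S ::= s]
ssdGhuSh ⇒ ssdushuSh   [G ::= u s]
ssdushuSh ⇒ ssdushush   [S ::= s]

S ⇒ RGh ⇒ SGh ⇒ sGh ⇒ sRuSh ⇒ sSuSh ⇒ sRGhuSh ⇒ sSdGhuSh ⇒ ssdGhuSh ⇒ ssdushuSh ⇒ ssdushush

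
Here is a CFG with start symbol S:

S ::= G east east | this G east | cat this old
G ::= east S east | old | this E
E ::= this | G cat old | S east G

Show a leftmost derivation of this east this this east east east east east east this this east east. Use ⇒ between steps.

S ⇒ G east east ⇒ this E east east ⇒ this S east G east east ⇒ this G east east east G east east ⇒ this east S east east east east G east east ⇒ this east G east east east east east east G east east ⇒ this east this E east east east east east east G east east ⇒ this east this this east east east east east east G east east ⇒ this east this this east east east east east east this E east east ⇒ this east this this east east east east east east this this east east

S ⇒ G east east   [S ::= G east east]
G east east ⇒ this E east east   [G ::= this E]
this E east east ⇒ this S east G east east   [E ::= S east G]
this S east G east east ⇒ this G east east east G east east   [S ::= G east east]
this G east east east G east east ⇒ this east S east east east east G east east   [G ::= east S east]
this east S east east east east G east east ⇒ this east G east east east east east east G east east   [S ::= G east east]
this east G east east east east east east G east east ⇒ this east this E east east east east east east G east east   [G ::= this E]
this east this E east east east east east east G east east ⇒ this east this this east east east east east east G east east   [E ::= this]
this east this this east east east east east east G east east ⇒ this east this this east east east east east east this E east east   [G ::= this E]
this east this this east east east east east east this E east east ⇒ this east this this east east east east east east this this east east   [E ::= this]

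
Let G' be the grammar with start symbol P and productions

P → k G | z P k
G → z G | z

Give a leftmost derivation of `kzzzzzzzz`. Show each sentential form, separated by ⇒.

P ⇒ kG   [P → k G]
kG ⇒ kzG   [G → z G]
kzG ⇒ kzzG   [G → z G]
kzzG ⇒ kzzzG   [G → z G]
kzzzG ⇒ kzzzzG   [G → z G]
kzzzzG ⇒ kzzzzzG   [G → z G]
kzzzzzG ⇒ kzzzzzzG   [G → z G]
kzzzzzzG ⇒ kzzzzzzzG   [G → z G]
kzzzzzzzG ⇒ kzzzzzzzz   [G → z]

P ⇒ kG ⇒ kzG ⇒ kzzG ⇒ kzzzG ⇒ kzzzzG ⇒ kzzzzzG ⇒ kzzzzzzG ⇒ kzzzzzzzG ⇒ kzzzzzzzz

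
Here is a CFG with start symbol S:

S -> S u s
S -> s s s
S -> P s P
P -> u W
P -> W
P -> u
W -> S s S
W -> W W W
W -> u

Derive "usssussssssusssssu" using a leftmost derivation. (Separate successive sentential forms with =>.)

S => PsP => WsP => SsSsP => PsPsSsP => uWsPsSsP => uSsSsPsSsP => uSussSsPsSsP => usssussSsPsSsP => usssussssssPsSsP => usssussssssusSsP => usssussssssusssssP => usssussssssusssssu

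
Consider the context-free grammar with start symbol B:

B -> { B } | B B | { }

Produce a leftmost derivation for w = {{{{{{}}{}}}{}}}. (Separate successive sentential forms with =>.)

B => {B}   [B -> { B }]
{B} => {{B}}   [B -> { B }]
{{B}} => {{BB}}   [B -> B B]
{{BB}} => {{{B}B}}   [B -> { B }]
{{{B}B}} => {{{{B}}B}}   [B -> { B }]
{{{{B}}B}} => {{{{BB}}B}}   [B -> B B]
{{{{BB}}B}} => {{{{{B}B}}B}}   [B -> { B }]
{{{{{B}B}}B}} => {{{{{{}}B}}B}}   [B -> { }]
{{{{{{}}B}}B}} => {{{{{{}}{}}}B}}   [B -> { }]
{{{{{{}}{}}}B}} => {{{{{{}}{}}}{}}}   [B -> { }]

B => {B} => {{B}} => {{BB}} => {{{B}B}} => {{{{B}}B}} => {{{{BB}}B}} => {{{{{B}B}}B}} => {{{{{{}}B}}B}} => {{{{{{}}{}}}B}} => {{{{{{}}{}}}{}}}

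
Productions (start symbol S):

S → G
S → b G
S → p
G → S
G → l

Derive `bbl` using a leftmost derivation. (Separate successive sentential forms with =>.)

S => bG => bS => bbG => bbl

S => bG   [S → b G]
bG => bS   [G → S]
bS => bbG   [S → b G]
bbG => bbl   [G → l]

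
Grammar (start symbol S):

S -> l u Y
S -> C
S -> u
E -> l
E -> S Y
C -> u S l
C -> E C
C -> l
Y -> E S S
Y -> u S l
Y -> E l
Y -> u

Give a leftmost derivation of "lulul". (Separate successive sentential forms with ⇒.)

S⇒luY⇒luEl⇒luSYl⇒luCYl⇒lulYl⇒lulul

S ⇒ luY   [S -> l u Y]
luY ⇒ luEl   [Y -> E l]
luEl ⇒ luSYl   [E -> S Y]
luSYl ⇒ luCYl   [S -> C]
luCYl ⇒ lulYl   [C -> l]
lulYl ⇒ lulul   [Y -> u]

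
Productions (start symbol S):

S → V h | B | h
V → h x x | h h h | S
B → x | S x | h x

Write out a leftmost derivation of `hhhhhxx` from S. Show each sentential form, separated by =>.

S => B => Sx => Bx => Sxx => Vhxx => Shxx => Vhhxx => hhhhhxx

S => B   [S → B]
B => Sx   [B → S x]
Sx => Bx   [S → B]
Bx => Sxx   [B → S x]
Sxx => Vhxx   [S → V h]
Vhxx => Shxx   [V → S]
Shxx => Vhhxx   [S → V h]
Vhhxx => hhhhhxx   [V → h h h]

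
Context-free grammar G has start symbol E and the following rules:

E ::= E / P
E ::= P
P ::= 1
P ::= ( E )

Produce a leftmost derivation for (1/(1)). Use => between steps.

E => P => (E) => (E/P) => (P/P) => (1/P) => (1/(E)) => (1/(P)) => (1/(1))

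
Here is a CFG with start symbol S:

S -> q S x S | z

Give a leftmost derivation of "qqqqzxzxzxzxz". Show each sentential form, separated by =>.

S => qSxS => qqSxSxS => qqqSxSxSxS => qqqqSxSxSxSxS => qqqqzxSxSxSxS => qqqqzxzxSxSxS => qqqqzxzxzxSxS => qqqqzxzxzxzxS => qqqqzxzxzxzxz

S => qSxS   [S -> q S x S]
qSxS => qqSxSxS   [S -> q S x S]
qqSxSxS => qqqSxSxSxS   [S -> q S x S]
qqqSxSxSxS => qqqqSxSxSxSxS   [S -> q S x S]
qqqqSxSxSxSxS => qqqqzxSxSxSxS   [S -> z]
qqqqzxSxSxSxS => qqqqzxzxSxSxS   [S -> z]
qqqqzxzxSxSxS => qqqqzxzxzxSxS   [S -> z]
qqqqzxzxzxSxS => qqqqzxzxzxzxS   [S -> z]
qqqqzxzxzxzxS => qqqqzxzxzxzxz   [S -> z]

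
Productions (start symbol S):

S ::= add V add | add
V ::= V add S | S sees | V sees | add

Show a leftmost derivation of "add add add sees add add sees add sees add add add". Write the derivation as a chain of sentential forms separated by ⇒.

S ⇒ add V add ⇒ add V add S add ⇒ add S sees add S add ⇒ add add V add sees add S add ⇒ add add V sees add sees add S add ⇒ add add V add S sees add sees add S add ⇒ add add V sees add S sees add sees add S add ⇒ add add add sees add S sees add sees add S add ⇒ add add add sees add add sees add sees add S add ⇒ add add add sees add add sees add sees add add add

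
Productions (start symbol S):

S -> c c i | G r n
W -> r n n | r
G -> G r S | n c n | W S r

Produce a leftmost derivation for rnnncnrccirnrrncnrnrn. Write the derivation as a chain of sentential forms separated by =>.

S => Grn   [S -> G r n]
Grn => GrSrn   [G -> G r S]
GrSrn => WSrrSrn   [G -> W S r]
WSrrSrn => rnnSrrSrn   [W -> r n n]
rnnSrrSrn => rnnGrnrrSrn   [S -> G r n]
rnnGrnrrSrn => rnnGrSrnrrSrn   [G -> G r S]
rnnGrSrnrrSrn => rnnncnrSrnrrSrn   [G -> n c n]
rnnncnrSrnrrSrn => rnnncnrccirnrrSrn   [S -> c c i]
rnnncnrccirnrrSrn => rnnncnrccirnrrGrnrn   [S -> G r n]
rnnncnrccirnrrGrnrn => rnnncnrccirnrrncnrnrn   [G -> n c n]

S => Grn => GrSrn => WSrrSrn => rnnSrrSrn => rnnGrnrrSrn => rnnGrSrnrrSrn => rnnncnrSrnrrSrn => rnnncnrccirnrrSrn => rnnncnrccirnrrGrnrn => rnnncnrccirnrrncnrnrn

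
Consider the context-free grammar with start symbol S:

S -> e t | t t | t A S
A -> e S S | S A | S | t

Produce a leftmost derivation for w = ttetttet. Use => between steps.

S => tAS => tSS => ttASS => ttSSS => ttetSS => ttetttS => ttetttet

S => tAS   [S -> t A S]
tAS => tSS   [A -> S]
tSS => ttASS   [S -> t A S]
ttASS => ttSSS   [A -> S]
ttSSS => ttetSS   [S -> e t]
ttetSS => ttetttS   [S -> t t]
ttetttS => ttetttet   [S -> e t]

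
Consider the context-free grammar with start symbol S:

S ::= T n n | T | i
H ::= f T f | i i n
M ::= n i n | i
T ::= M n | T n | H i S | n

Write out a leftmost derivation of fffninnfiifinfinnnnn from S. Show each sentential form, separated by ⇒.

S ⇒ Tnn ⇒ HiSnn ⇒ fTfiSnn ⇒ fHiSfiSnn ⇒ ffTfiSfiSnn ⇒ ffHiSfiSfiSnn ⇒ fffTfiSfiSfiSnn ⇒ fffMnfiSfiSfiSnn ⇒ fffninnfiSfiSfiSnn ⇒ fffninnfiifiSfiSnn ⇒ fffninnfiifiTfiSnn ⇒ fffninnfiifinfiSnn ⇒ fffninnfiifinfiTnnnn ⇒ fffninnfiifinfinnnnn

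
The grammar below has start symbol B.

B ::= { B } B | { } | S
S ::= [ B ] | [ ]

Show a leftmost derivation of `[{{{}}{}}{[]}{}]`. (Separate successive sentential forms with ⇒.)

B ⇒ S   [B ::= S]
S ⇒ [B]   [S ::= [ B ]]
[B] ⇒ [{B}B]   [B ::= { B } B]
[{B}B] ⇒ [{{B}B}B]   [B ::= { B } B]
[{{B}B}B] ⇒ [{{{}}B}B]   [B ::= { }]
[{{{}}B}B] ⇒ [{{{}}{}}B]   [B ::= { }]
[{{{}}{}}B] ⇒ [{{{}}{}}{B}B]   [B ::= { B } B]
[{{{}}{}}{B}B] ⇒ [{{{}}{}}{S}B]   [B ::= S]
[{{{}}{}}{S}B] ⇒ [{{{}}{}}{[]}B]   [S ::= [ ]]
[{{{}}{}}{[]}B] ⇒ [{{{}}{}}{[]}{}]   [B ::= { }]

B⇒S⇒[B]⇒[{B}B]⇒[{{B}B}B]⇒[{{{}}B}B]⇒[{{{}}{}}B]⇒[{{{}}{}}{B}B]⇒[{{{}}{}}{S}B]⇒[{{{}}{}}{[]}B]⇒[{{{}}{}}{[]}{}]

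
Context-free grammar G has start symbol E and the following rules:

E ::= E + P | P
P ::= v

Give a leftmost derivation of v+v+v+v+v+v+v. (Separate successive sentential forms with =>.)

E => E+P => E+P+P => E+P+P+P => E+P+P+P+P => E+P+P+P+P+P => E+P+P+P+P+P+P => P+P+P+P+P+P+P => v+P+P+P+P+P+P => v+v+P+P+P+P+P => v+v+v+P+P+P+P => v+v+v+v+P+P+P => v+v+v+v+v+P+P => v+v+v+v+v+v+P => v+v+v+v+v+v+v

E => E+P   [E ::= E + P]
E+P => E+P+P   [E ::= E + P]
E+P+P => E+P+P+P   [E ::= E + P]
E+P+P+P => E+P+P+P+P   [E ::= E + P]
E+P+P+P+P => E+P+P+P+P+P   [E ::= E + P]
E+P+P+P+P+P => E+P+P+P+P+P+P   [E ::= E + P]
E+P+P+P+P+P+P => P+P+P+P+P+P+P   [E ::= P]
P+P+P+P+P+P+P => v+P+P+P+P+P+P   [P ::= v]
v+P+P+P+P+P+P => v+v+P+P+P+P+P   [P ::= v]
v+v+P+P+P+P+P => v+v+v+P+P+P+P   [P ::= v]
v+v+v+P+P+P+P => v+v+v+v+P+P+P   [P ::= v]
v+v+v+v+P+P+P => v+v+v+v+v+P+P   [P ::= v]
v+v+v+v+v+P+P => v+v+v+v+v+v+P   [P ::= v]
v+v+v+v+v+v+P => v+v+v+v+v+v+v   [P ::= v]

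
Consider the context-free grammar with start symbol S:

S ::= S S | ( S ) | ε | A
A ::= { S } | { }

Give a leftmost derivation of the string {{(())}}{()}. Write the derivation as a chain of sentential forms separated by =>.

S => SS => AS => {S}S => {A}S => {{S}}S => {{(S)}}S => {{((S))}}S => {{(())}}S => {{(())}}A => {{(())}}{S} => {{(())}}{(S)} => {{(())}}{()}

S => SS   [S ::= S S]
SS => AS   [S ::= A]
AS => {S}S   [A ::= { S }]
{S}S => {A}S   [S ::= A]
{A}S => {{S}}S   [A ::= { S }]
{{S}}S => {{(S)}}S   [S ::= ( S )]
{{(S)}}S => {{((S))}}S   [S ::= ( S )]
{{((S))}}S => {{(())}}S   [S ::= ε]
{{(())}}S => {{(())}}A   [S ::= A]
{{(())}}A => {{(())}}{S}   [A ::= { S }]
{{(())}}{S} => {{(())}}{(S)}   [S ::= ( S )]
{{(())}}{(S)} => {{(())}}{()}   [S ::= ε]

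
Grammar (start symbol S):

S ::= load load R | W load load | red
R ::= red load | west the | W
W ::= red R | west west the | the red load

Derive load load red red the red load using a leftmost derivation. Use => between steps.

S => load load R => load load W => load load red R => load load red W => load load red red R => load load red red W => load load red red the red load

S => load load R   [S ::= load load R]
load load R => load load W   [R ::= W]
load load W => load load red R   [W ::= red R]
load load red R => load load red W   [R ::= W]
load load red W => load load red red R   [W ::= red R]
load load red red R => load load red red W   [R ::= W]
load load red red W => load load red red the red load   [W ::= the red load]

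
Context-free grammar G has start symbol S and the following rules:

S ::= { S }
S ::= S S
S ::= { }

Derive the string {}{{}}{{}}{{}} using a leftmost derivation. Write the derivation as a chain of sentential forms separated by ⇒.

S ⇒ SS   [S ::= S S]
SS ⇒ {}S   [S ::= { }]
{}S ⇒ {}SS   [S ::= S S]
{}SS ⇒ {}SSS   [S ::= S S]
{}SSS ⇒ {}{S}SS   [S ::= { S }]
{}{S}SS ⇒ {}{{}}SS   [S ::= { }]
{}{{}}SS ⇒ {}{{}}{S}S   [S ::= { S }]
{}{{}}{S}S ⇒ {}{{}}{{}}S   [S ::= { }]
{}{{}}{{}}S ⇒ {}{{}}{{}}{S}   [S ::= { S }]
{}{{}}{{}}{S} ⇒ {}{{}}{{}}{{}}   [S ::= { }]

S ⇒ SS ⇒ {}S ⇒ {}SS ⇒ {}SSS ⇒ {}{S}SS ⇒ {}{{}}SS ⇒ {}{{}}{S}S ⇒ {}{{}}{{}}S ⇒ {}{{}}{{}}{S} ⇒ {}{{}}{{}}{{}}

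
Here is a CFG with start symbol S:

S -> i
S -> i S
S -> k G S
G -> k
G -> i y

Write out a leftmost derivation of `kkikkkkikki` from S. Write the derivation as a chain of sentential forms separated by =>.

S => kGS   [S -> k G S]
kGS => kkS   [G -> k]
kkS => kkiS   [S -> i S]
kkiS => kkikGS   [S -> k G S]
kkikGS => kkikkS   [G -> k]
kkikkS => kkikkkGS   [S -> k G S]
kkikkkGS => kkikkkkS   [G -> k]
kkikkkkS => kkikkkkiS   [S -> i S]
kkikkkkiS => kkikkkkikGS   [S -> k G S]
kkikkkkikGS => kkikkkkikkS   [G -> k]
kkikkkkikkS => kkikkkkikki   [S -> i]

S => kGS => kkS => kkiS => kkikGS => kkikkS => kkikkkGS => kkikkkkS => kkikkkkiS => kkikkkkikGS => kkikkkkikkS => kkikkkkikki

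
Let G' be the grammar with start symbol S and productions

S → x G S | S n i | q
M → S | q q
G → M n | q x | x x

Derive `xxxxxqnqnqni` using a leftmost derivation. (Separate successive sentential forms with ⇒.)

S ⇒ Sni ⇒ xGSni ⇒ xMnSni ⇒ xSnSni ⇒ xxGSnSni ⇒ xxMnSnSni ⇒ xxSnSnSni ⇒ xxxGSnSnSni ⇒ xxxxxSnSnSni ⇒ xxxxxqnSnSni ⇒ xxxxxqnqnSni ⇒ xxxxxqnqnqni

S ⇒ Sni   [S → S n i]
Sni ⇒ xGSni   [S → x G S]
xGSni ⇒ xMnSni   [G → M n]
xMnSni ⇒ xSnSni   [M → S]
xSnSni ⇒ xxGSnSni   [S → x G S]
xxGSnSni ⇒ xxMnSnSni   [G → M n]
xxMnSnSni ⇒ xxSnSnSni   [M → S]
xxSnSnSni ⇒ xxxGSnSnSni   [S → x G S]
xxxGSnSnSni ⇒ xxxxxSnSnSni   [G → x x]
xxxxxSnSnSni ⇒ xxxxxqnSnSni   [S → q]
xxxxxqnSnSni ⇒ xxxxxqnqnSni   [S → q]
xxxxxqnqnSni ⇒ xxxxxqnqnqni   [S → q]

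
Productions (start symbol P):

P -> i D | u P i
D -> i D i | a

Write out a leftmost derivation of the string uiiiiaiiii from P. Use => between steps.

P=>uPi=>uiDi=>uiiDii=>uiiiDiii=>uiiiiDiiii=>uiiiiaiiii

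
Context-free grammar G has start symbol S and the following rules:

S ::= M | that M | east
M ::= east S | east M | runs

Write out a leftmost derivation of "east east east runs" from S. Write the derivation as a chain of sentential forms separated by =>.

S => M   [S ::= M]
M => east M   [M ::= east M]
east M => east east M   [M ::= east M]
east east M => east east east S   [M ::= east S]
east east east S => east east east M   [S ::= M]
east east east M => east east east runs   [M ::= runs]

S => M => east M => east east M => east east east S => east east east M => east east east runs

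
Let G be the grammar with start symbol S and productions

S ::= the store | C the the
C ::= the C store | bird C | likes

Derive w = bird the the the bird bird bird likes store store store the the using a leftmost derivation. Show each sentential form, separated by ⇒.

S ⇒ C the the   [S ::= C the the]
C the the ⇒ bird C the the   [C ::= bird C]
bird C the the ⇒ bird the C store the the   [C ::= the C store]
bird the C store the the ⇒ bird the the C store store the the   [C ::= the C store]
bird the the C store store the the ⇒ bird the the the C store store store the the   [C ::= the C store]
bird the the the C store store store the the ⇒ bird the the the bird C store store store the the   [C ::= bird C]
bird the the the bird C store store store the the ⇒ bird the the the bird bird C store store store the the   [C ::= bird C]
bird the the the bird bird C store store store the the ⇒ bird the the the bird bird bird C store store store the the   [C ::= bird C]
bird the the the bird bird bird C store store store the the ⇒ bird the the the bird bird bird likes store store store the the   [C ::= likes]

S ⇒ C the the ⇒ bird C the the ⇒ bird the C store the the ⇒ bird the the C store store the the ⇒ bird the the the C store store store the the ⇒ bird the the the bird C store store store the the ⇒ bird the the the bird bird C store store store the the ⇒ bird the the the bird bird bird C store store store the the ⇒ bird the the the bird bird bird likes store store store the the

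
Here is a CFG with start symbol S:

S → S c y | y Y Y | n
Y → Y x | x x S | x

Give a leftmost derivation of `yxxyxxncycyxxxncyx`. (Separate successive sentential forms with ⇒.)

S ⇒ yYY   [S → y Y Y]
yYY ⇒ yxxSY   [Y → x x S]
yxxSY ⇒ yxxyYYY   [S → y Y Y]
yxxyYYY ⇒ yxxyYxYY   [Y → Y x]
yxxyYxYY ⇒ yxxyxxSxYY   [Y → x x S]
yxxyxxSxYY ⇒ yxxyxxScyxYY   [S → S c y]
yxxyxxScyxYY ⇒ yxxyxxScycyxYY   [S → S c y]
yxxyxxScycyxYY ⇒ yxxyxxncycyxYY   [S → n]
yxxyxxncycyxYY ⇒ yxxyxxncycyxxxSY   [Y → x x S]
yxxyxxncycyxxxSY ⇒ yxxyxxncycyxxxScyY   [S → S c y]
yxxyxxncycyxxxScyY ⇒ yxxyxxncycyxxxncyY   [S → n]
yxxyxxncycyxxxncyY ⇒ yxxyxxncycyxxxncyx   [Y → x]

S ⇒ yYY ⇒ yxxSY ⇒ yxxyYYY ⇒ yxxyYxYY ⇒ yxxyxxSxYY ⇒ yxxyxxScyxYY ⇒ yxxyxxScycyxYY ⇒ yxxyxxncycyxYY ⇒ yxxyxxncycyxxxSY ⇒ yxxyxxncycyxxxScyY ⇒ yxxyxxncycyxxxncyY ⇒ yxxyxxncycyxxxncyx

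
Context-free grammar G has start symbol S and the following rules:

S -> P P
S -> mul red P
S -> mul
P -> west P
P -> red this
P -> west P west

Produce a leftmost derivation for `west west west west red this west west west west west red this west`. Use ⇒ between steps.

S ⇒ P P ⇒ west P west P ⇒ west west P west west P ⇒ west west west P west west west P ⇒ west west west west P west west west west P ⇒ west west west west red this west west west west P ⇒ west west west west red this west west west west west P west ⇒ west west west west red this west west west west west red this west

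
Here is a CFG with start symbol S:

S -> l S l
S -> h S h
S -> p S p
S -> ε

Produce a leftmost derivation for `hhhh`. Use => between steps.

S => hSh => hhShh => hhhh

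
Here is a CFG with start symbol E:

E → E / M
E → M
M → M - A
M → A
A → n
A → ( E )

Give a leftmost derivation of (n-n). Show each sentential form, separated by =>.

E => M => A => (E) => (M) => (M-A) => (A-A) => (n-A) => (n-n)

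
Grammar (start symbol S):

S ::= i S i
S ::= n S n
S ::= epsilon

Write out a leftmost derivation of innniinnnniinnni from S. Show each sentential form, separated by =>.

S => iSi   [S ::= i S i]
iSi => inSni   [S ::= n S n]
inSni => innSnni   [S ::= n S n]
innSnni => innnSnnni   [S ::= n S n]
innnSnnni => innniSinnni   [S ::= i S i]
innniSinnni => innniiSiinnni   [S ::= i S i]
innniiSiinnni => innniinSniinnni   [S ::= n S n]
innniinSniinnni => innniinnSnniinnni   [S ::= n S n]
innniinnSnniinnni => innniinnnniinnni   [S ::= epsilon]

S => iSi => inSni => innSnni => innnSnnni => innniSinnni => innniiSiinnni => innniinSniinnni => innniinnSnniinnni => innniinnnniinnni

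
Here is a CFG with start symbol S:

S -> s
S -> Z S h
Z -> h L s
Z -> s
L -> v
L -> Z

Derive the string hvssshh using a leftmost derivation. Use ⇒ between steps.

S ⇒ ZSh ⇒ hLsSh ⇒ hvsSh ⇒ hvsZShh ⇒ hvssShh ⇒ hvssshh

S ⇒ ZSh   [S -> Z S h]
ZSh ⇒ hLsSh   [Z -> h L s]
hLsSh ⇒ hvsSh   [L -> v]
hvsSh ⇒ hvsZShh   [S -> Z S h]
hvsZShh ⇒ hvssShh   [Z -> s]
hvssShh ⇒ hvssshh   [S -> s]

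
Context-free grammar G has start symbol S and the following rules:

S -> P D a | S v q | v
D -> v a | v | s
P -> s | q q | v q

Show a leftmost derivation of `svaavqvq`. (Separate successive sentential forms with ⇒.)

S ⇒ Svq   [S -> S v q]
Svq ⇒ Svqvq   [S -> S v q]
Svqvq ⇒ PDavqvq   [S -> P D a]
PDavqvq ⇒ sDavqvq   [P -> s]
sDavqvq ⇒ svaavqvq   [D -> v a]

S ⇒ Svq ⇒ Svqvq ⇒ PDavqvq ⇒ sDavqvq ⇒ svaavqvq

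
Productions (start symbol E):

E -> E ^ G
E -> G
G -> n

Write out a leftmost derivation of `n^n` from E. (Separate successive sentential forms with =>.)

E => E^G => G^G => n^G => n^n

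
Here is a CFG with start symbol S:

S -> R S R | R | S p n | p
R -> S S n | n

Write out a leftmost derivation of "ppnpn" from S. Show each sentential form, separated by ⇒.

S ⇒ RSR ⇒ SSnSR ⇒ pSnSR ⇒ ppnSR ⇒ ppnpR ⇒ ppnpn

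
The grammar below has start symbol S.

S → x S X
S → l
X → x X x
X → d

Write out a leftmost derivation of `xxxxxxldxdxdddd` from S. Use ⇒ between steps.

S ⇒ xSX   [S → x S X]
xSX ⇒ xxSXX   [S → x S X]
xxSXX ⇒ xxxSXXX   [S → x S X]
xxxSXXX ⇒ xxxxSXXXX   [S → x S X]
xxxxSXXXX ⇒ xxxxxSXXXXX   [S → x S X]
xxxxxSXXXXX ⇒ xxxxxxSXXXXXX   [S → x S X]
xxxxxxSXXXXXX ⇒ xxxxxxlXXXXXX   [S → l]
xxxxxxlXXXXXX ⇒ xxxxxxldXXXXX   [X → d]
xxxxxxldXXXXX ⇒ xxxxxxldxXxXXXX   [X → x X x]
xxxxxxldxXxXXXX ⇒ xxxxxxldxdxXXXX   [X → d]
xxxxxxldxdxXXXX ⇒ xxxxxxldxdxdXXX   [X → d]
xxxxxxldxdxdXXX ⇒ xxxxxxldxdxddXX   [X → d]
xxxxxxldxdxddXX ⇒ xxxxxxldxdxdddX   [X → d]
xxxxxxldxdxdddX ⇒ xxxxxxldxdxdddd   [X → d]

S ⇒ xSX ⇒ xxSXX ⇒ xxxSXXX ⇒ xxxxSXXXX ⇒ xxxxxSXXXXX ⇒ xxxxxxSXXXXXX ⇒ xxxxxxlXXXXXX ⇒ xxxxxxldXXXXX ⇒ xxxxxxldxXxXXXX ⇒ xxxxxxldxdxXXXX ⇒ xxxxxxldxdxdXXX ⇒ xxxxxxldxdxddXX ⇒ xxxxxxldxdxdddX ⇒ xxxxxxldxdxdddd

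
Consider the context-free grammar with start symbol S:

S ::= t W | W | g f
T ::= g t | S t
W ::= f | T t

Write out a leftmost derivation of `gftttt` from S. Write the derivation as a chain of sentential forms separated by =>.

S => W => Tt => Stt => Wtt => Tttt => Stttt => gftttt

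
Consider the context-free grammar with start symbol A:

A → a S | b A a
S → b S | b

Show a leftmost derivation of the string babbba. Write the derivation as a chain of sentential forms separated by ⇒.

A ⇒ bAa   [A → b A a]
bAa ⇒ baSa   [A → a S]
baSa ⇒ babSa   [S → b S]
babSa ⇒ babbSa   [S → b S]
babbSa ⇒ babbba   [S → b]

A ⇒ bAa ⇒ baSa ⇒ babSa ⇒ babbSa ⇒ babbba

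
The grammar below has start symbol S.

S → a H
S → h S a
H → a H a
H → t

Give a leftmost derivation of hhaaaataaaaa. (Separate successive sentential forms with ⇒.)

S⇒hSa⇒hhSaa⇒hhaHaa⇒hhaaHaaa⇒hhaaaHaaaa⇒hhaaaaHaaaaa⇒hhaaaataaaaa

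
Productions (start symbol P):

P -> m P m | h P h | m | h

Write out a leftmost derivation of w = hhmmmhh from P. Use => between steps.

P => hPh   [P -> h P h]
hPh => hhPhh   [P -> h P h]
hhPhh => hhmPmhh   [P -> m P m]
hhmPmhh => hhmmmhh   [P -> m]

P=>hPh=>hhPhh=>hhmPmhh=>hhmmmhh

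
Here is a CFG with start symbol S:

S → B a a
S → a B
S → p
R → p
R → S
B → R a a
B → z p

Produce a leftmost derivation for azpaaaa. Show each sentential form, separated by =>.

S => aB   [S → a B]
aB => aRaa   [B → R a a]
aRaa => aSaa   [R → S]
aSaa => aBaaaa   [S → B a a]
aBaaaa => azpaaaa   [B → z p]

S => aB => aRaa => aSaa => aBaaaa => azpaaaa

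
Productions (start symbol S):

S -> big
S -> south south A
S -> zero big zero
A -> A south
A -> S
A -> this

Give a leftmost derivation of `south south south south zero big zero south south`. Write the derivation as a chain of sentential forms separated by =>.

S => south south A => south south S => south south south south A => south south south south A south => south south south south A south south => south south south south S south south => south south south south zero big zero south south

S => south south A   [S -> south south A]
south south A => south south S   [A -> S]
south south S => south south south south A   [S -> south south A]
south south south south A => south south south south A south   [A -> A south]
south south south south A south => south south south south A south south   [A -> A south]
south south south south A south south => south south south south S south south   [A -> S]
south south south south S south south => south south south south zero big zero south south   [S -> zero big zero]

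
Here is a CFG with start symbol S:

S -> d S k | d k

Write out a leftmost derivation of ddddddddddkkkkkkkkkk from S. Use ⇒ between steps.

S ⇒ dSk   [S -> d S k]
dSk ⇒ ddSkk   [S -> d S k]
ddSkk ⇒ dddSkkk   [S -> d S k]
dddSkkk ⇒ ddddSkkkk   [S -> d S k]
ddddSkkkk ⇒ dddddSkkkkk   [S -> d S k]
dddddSkkkkk ⇒ ddddddSkkkkkk   [S -> d S k]
ddddddSkkkkkk ⇒ dddddddSkkkkkkk   [S -> d S k]
dddddddSkkkkkkk ⇒ ddddddddSkkkkkkkk   [S -> d S k]
ddddddddSkkkkkkkk ⇒ dddddddddSkkkkkkkkk   [S -> d S k]
dddddddddSkkkkkkkkk ⇒ ddddddddddkkkkkkkkkk   [S -> d k]

S⇒dSk⇒ddSkk⇒dddSkkk⇒ddddSkkkk⇒dddddSkkkkk⇒ddddddSkkkkkk⇒dddddddSkkkkkkk⇒ddddddddSkkkkkkkk⇒dddddddddSkkkkkkkkk⇒ddddddddddkkkkkkkkkk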